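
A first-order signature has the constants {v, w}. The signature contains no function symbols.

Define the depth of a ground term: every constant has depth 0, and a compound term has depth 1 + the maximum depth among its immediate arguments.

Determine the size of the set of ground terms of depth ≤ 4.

2

With no function symbols every ground term is a constant, so there are exactly 2 ground terms at every depth bound.
N_0 = 2
N_1 = 2
N_2 = 2
N_3 = 2
N_4 = 2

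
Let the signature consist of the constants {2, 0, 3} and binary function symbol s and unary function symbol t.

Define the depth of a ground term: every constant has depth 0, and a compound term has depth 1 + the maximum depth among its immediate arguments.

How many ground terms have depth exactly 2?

228

Count level by level. With function symbols s/2, t/1, the terms of depth ≤ k are the 3 constants together with each function applied to depth-≤(k−1) tuples, so N_k = 3 + N_{k-1}^2 + N_{k-1}.
N_0 = 3
N_1 = 3 + 3^2 + 3 = 15
N_2 = 3 + 15^2 + 15 = 243
Terms of depth exactly 2: N_2 − N_1 = 243 − 15 = 228.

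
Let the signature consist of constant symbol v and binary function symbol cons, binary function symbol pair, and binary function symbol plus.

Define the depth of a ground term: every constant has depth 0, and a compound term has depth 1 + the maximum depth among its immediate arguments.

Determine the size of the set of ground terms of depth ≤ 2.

49

Count level by level. With function symbols cons/2, pair/2, plus/2, the terms of depth ≤ k are the 1 constant together with each function applied to depth-≤(k−1) tuples, so N_k = 1 + N_{k-1}^2 + N_{k-1}^2 + N_{k-1}^2.
N_0 = 1
N_1 = 1 + 1^2 + 1^2 + 1^2 = 4
N_2 = 1 + 4^2 + 4^2 + 4^2 = 49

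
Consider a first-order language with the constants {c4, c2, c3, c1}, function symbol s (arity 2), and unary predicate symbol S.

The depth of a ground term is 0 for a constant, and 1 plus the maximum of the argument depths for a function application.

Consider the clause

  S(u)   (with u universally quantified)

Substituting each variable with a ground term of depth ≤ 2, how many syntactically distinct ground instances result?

404

Ground terms of depth ≤ 2:
  Let N_k = |{terms of depth ≤ k}|. Then N_0 = 4 and N_k = 4 + N_{k-1}^2 for k ≥ 1 (one summand per function symbol, arity giving the exponent).
  N_0 = 4
  N_1 = 4 + 4^2 = 20
  N_2 = 4 + 20^2 = 404
So there are 404 ground terms available for substitution.
There is 1 variable to instantiate (u),  occurring in at least one literal, so different choices give different ground instances.
Number of ground instances = 404.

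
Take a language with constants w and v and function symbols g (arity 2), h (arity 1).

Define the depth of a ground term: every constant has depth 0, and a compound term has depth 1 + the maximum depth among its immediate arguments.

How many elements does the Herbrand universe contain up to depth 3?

Let N_k = |{terms of depth ≤ k}|. Then N_0 = 2 and N_k = 2 + N_{k-1}^2 + N_{k-1} for k ≥ 1 (one summand per function symbol, arity giving the exponent).
N_0 = 2
N_1 = 2 + 2^2 + 2 = 8
N_2 = 2 + 8^2 + 8 = 74
N_3 = 2 + 74^2 + 74 = 5552

5552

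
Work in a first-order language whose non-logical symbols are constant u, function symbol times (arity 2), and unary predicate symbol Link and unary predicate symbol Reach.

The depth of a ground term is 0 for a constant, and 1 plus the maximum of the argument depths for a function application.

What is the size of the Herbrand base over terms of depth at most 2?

10

First count ground terms of depth ≤ 2.
Let N_k = |{terms of depth ≤ k}|. Then N_0 = 1 and N_k = 1 + N_{k-1}^2 for k ≥ 1 (one summand per function symbol, arity giving the exponent).
N_0 = 1
N_1 = 1 + 1^2 = 2
N_2 = 1 + 2^2 = 5
Explicitly: u, times(u, u), times(u, times(u, u)), times(times(u, u), u), times(times(u, u), times(u, u)).
So |H| = 5.
Each predicate of arity r yields |H|^r ground atoms (one per choice of an r-tuple from H):
  Link: 5;  Reach: 5
Total ground atoms: 5 + 5 = 10.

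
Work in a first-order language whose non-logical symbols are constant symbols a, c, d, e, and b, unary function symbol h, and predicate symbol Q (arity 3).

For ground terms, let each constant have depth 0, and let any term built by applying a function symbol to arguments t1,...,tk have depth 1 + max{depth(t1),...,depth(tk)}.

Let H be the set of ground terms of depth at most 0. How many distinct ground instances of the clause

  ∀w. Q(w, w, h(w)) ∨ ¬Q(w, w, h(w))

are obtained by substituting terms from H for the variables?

Ground terms of depth ≤ 0:
  Write N_k for the number of ground terms of depth ≤ k. A term of depth ≤ k is either a constant or a function symbol applied to arguments of depth ≤ k−1, so N_k = 5 + N_{k-1}.
  N_0 = 5
So there are 5 ground terms available for substitution.
The body mentions the single quantified variable w; since ground terms form a free algebra, no two substitutions collapse to the same formula.
Number of ground instances = 5.

5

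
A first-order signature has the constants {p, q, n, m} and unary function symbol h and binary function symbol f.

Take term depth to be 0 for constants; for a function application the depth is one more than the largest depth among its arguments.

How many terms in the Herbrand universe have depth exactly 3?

364820

Write N_k for the number of ground terms of depth ≤ k. A term of depth ≤ k is either a constant or a function symbol applied to arguments of depth ≤ k−1, so N_k = 4 + N_{k-1} + N_{k-1}^2.
N_0 = 4
N_1 = 4 + 4 + 4^2 = 24
N_2 = 4 + 24 + 24^2 = 604
N_3 = 4 + 604 + 604^2 = 365424
Terms of depth exactly 3: N_3 − N_2 = 365424 − 604 = 364820.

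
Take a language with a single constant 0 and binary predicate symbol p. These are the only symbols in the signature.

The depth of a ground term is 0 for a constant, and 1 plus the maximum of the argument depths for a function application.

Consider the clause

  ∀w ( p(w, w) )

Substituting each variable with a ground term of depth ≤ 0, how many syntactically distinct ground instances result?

Ground terms of depth ≤ 0:
  With no function symbols every ground term is a constant, so there is exactly 1 ground term at every depth bound.
  N_0 = 1
So there is exactly 1 ground term available for substitution.
The clause has 1 distinct variable (w), which appears in the body. In the free term algebra distinct substitutions yield syntactically distinct ground instances.
Number of ground instances = 1.

1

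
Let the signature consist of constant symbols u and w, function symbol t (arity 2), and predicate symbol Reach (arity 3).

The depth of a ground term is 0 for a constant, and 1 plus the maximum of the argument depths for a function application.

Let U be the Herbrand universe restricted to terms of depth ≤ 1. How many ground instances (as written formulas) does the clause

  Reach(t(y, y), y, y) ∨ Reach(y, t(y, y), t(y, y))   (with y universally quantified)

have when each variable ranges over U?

Ground terms of depth ≤ 1:
  Write N_k for the number of ground terms of depth ≤ k. A term of depth ≤ k is either a constant or a function symbol applied to arguments of depth ≤ k−1, so N_k = 2 + N_{k-1}^2.
  N_0 = 2
  N_1 = 2 + 2^2 = 6
So there are 6 ground terms available for substitution.
There is 1 variable to instantiate (y),  occurring in at least one literal, so different choices give different ground instances.
Number of ground instances = 6.

6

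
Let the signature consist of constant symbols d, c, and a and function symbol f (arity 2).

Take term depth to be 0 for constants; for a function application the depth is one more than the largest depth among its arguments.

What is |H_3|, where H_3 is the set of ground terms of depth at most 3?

Write N_k for the number of ground terms of depth ≤ k. A term of depth ≤ k is either a constant or a function symbol applied to arguments of depth ≤ k−1, so N_k = 3 + N_{k-1}^2.
N_0 = 3
N_1 = 3 + 3^2 = 12
N_2 = 3 + 12^2 = 147
N_3 = 3 + 147^2 = 21612

21612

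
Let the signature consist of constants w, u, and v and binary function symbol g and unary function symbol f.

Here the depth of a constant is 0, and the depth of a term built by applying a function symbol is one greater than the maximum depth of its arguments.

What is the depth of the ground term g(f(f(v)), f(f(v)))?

depth(f(v)) = 1 + depth(v) = 1 + 0 = 1
depth(f(f(v))) = 1 + depth(f(v)) = 1 + 1 = 2
depth(g(f(f(v)), f(f(v)))) = 1 + max(2, 2) = 3

3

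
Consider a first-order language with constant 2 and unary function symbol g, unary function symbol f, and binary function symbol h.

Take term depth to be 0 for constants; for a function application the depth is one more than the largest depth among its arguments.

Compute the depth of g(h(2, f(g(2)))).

depth(g(2)) = 1 + depth(2) = 1 + 0 = 1
depth(f(g(2))) = 1 + depth(g(2)) = 1 + 1 = 2
depth(h(2, f(g(2)))) = 1 + max(0, 2) = 3
depth(g(h(2, f(g(2))))) = 1 + depth(h(2, f(g(2)))) = 1 + 3 = 4

4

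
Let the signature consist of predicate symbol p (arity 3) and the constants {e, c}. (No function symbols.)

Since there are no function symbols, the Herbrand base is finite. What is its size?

8

With no function symbols, the Herbrand universe is just the 2 constants.
Ground atoms per predicate: p: 2^3 = 8.
Herbrand base size = 8 = 8.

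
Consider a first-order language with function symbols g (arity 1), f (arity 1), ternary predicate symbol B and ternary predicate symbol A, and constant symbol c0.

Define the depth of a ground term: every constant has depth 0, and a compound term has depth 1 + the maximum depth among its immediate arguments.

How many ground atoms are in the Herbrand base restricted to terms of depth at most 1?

54

First count ground terms of depth ≤ 1.
Count level by level. With function symbols g/1, f/1, the terms of depth ≤ k are the 1 constant together with each function applied to depth-≤(k−1) tuples, so N_k = 1 + N_{k-1} + N_{k-1}.
N_0 = 1
N_1 = 1 + 1 + 1 = 3
Explicitly: c0, g(c0), f(c0).
So |H| = 3.
For each predicate symbol, the number of ground atoms is |H| raised to its arity; summing:
  B: 3^3 = 27;  A: 3^3 = 27
Total ground atoms: 27 + 27 = 54.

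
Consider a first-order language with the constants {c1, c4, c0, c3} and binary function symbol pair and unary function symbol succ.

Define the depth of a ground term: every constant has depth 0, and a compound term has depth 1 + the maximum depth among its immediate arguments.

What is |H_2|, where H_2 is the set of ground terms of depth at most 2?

Let N_k = |{terms of depth ≤ k}|. Then N_0 = 4 and N_k = 4 + N_{k-1}^2 + N_{k-1} for k ≥ 1 (one summand per function symbol, arity giving the exponent).
N_0 = 4
N_1 = 4 + 4^2 + 4 = 24
N_2 = 4 + 24^2 + 24 = 604

604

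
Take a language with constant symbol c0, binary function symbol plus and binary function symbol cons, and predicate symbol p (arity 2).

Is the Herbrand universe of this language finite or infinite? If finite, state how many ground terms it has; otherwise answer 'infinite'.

The signature has at least one function symbol (plus, arity 2) and at least one constant (c0).
Iterating plus gives infinitely many distinct ground terms: c0, plus(c0, c0), plus(plus(c0, c0), plus(c0, c0)), ...
So the Herbrand universe is infinite.

infinite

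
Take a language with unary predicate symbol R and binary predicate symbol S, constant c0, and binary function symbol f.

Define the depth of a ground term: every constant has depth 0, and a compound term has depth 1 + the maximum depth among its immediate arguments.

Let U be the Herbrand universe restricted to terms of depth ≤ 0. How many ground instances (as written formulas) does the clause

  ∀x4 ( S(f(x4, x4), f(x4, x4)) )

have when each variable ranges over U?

1

Ground terms of depth ≤ 0:
  Write N_k for the number of ground terms of depth ≤ k. A term of depth ≤ k is either a constant or a function symbol applied to arguments of depth ≤ k−1, so N_k = 1 + N_{k-1}^2.
  N_0 = 1
  Explicitly: c0.
So there is exactly 1 ground term available for substitution.
The clause has 1 distinct variable (x4), which appears in the body. In the free term algebra distinct substitutions yield syntactically distinct ground instances.
Number of ground instances = 1.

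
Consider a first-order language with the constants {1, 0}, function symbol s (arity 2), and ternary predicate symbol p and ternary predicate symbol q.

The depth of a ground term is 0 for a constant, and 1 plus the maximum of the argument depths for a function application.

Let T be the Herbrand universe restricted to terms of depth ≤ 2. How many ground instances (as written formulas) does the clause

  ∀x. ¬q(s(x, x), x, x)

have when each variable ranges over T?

38

Ground terms of depth ≤ 2:
  Let N_k = |{terms of depth ≤ k}|. Then N_0 = 2 and N_k = 2 + N_{k-1}^2 for k ≥ 1 (one summand per function symbol, arity giving the exponent).
  N_0 = 2
  N_1 = 2 + 2^2 = 6
  N_2 = 2 + 6^2 = 38
So there are 38 ground terms available for substitution.
The clause has 1 distinct variable (x), which appears in the body. In the free term algebra distinct substitutions yield syntactically distinct ground instances.
Number of ground instances = 38.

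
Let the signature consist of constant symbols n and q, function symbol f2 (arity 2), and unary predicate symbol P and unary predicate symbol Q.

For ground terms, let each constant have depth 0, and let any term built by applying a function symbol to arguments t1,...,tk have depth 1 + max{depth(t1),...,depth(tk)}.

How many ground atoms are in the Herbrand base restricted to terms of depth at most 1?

First count ground terms of depth ≤ 1.
Let N_k = |{terms of depth ≤ k}|. Then N_0 = 2 and N_k = 2 + N_{k-1}^2 for k ≥ 1 (one summand per function symbol, arity giving the exponent).
N_0 = 2
N_1 = 2 + 2^2 = 6
Explicitly: n, q, f2(n, n), f2(n, q), f2(q, n), f2(q, q).
So |H| = 6.
Ground atoms are formed by filling each argument slot of a predicate with a term from H, so an r-ary predicate gives |H|^r atoms:
  P: 6;  Q: 6
Total ground atoms: 6 + 6 = 12.

12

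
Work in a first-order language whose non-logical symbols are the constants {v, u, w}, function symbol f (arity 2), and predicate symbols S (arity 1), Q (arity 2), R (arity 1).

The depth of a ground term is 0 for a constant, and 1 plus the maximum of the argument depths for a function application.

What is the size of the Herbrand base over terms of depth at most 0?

First count ground terms of depth ≤ 0.
If N_k denotes the number of depth-≤k ground terms, the 3 constants give N_0 = 3, and each function symbol of arity r contributes N_{k-1}^r new terms at level k: N_k = 3 + N_{k-1}^2.
N_0 = 3
Explicitly: v, u, w.
So |H| = 3.
A ground atom is a predicate applied to a tuple of terms from H, so the count is the sum over predicates of |H|^arity:
  S: 3;  Q: 3^2 = 9;  R: 3
Total ground atoms: 3 + 9 + 3 = 15.

15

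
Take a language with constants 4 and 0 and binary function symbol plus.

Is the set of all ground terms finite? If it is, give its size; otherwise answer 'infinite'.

The signature has at least one function symbol (plus, arity 2) and at least one constant (4).
Iterating plus gives infinitely many distinct ground terms: 4, plus(4, 4), plus(plus(4, 4), plus(4, 4)), ...
So the Herbrand universe is infinite.

infinite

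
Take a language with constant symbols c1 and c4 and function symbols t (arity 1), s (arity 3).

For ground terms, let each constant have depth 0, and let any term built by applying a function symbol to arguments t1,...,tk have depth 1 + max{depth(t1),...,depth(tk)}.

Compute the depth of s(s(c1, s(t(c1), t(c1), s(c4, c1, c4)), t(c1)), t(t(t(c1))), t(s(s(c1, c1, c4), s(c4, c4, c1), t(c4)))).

depth(t(c1)) = 1 + depth(c1) = 1 + 0 = 1
depth(s(c4, c1, c4)) = 1 + max(0, 0, 0) = 1
depth(s(t(c1), t(c1), s(c4, c1, c4))) = 1 + max(1, 1, 1) = 2
depth(s(c1, s(t(c1), t(c1), s(c4, c1, c4)), t(c1))) = 1 + max(0, 2, 1) = 3
depth(t(t(c1))) = 1 + depth(t(c1)) = 1 + 1 = 2
depth(t(t(t(c1)))) = 1 + depth(t(t(c1))) = 1 + 2 = 3
depth(s(c1, c1, c4)) = 1 + max(0, 0, 0) = 1
depth(s(c4, c4, c1)) = 1 + max(0, 0, 0) = 1
depth(t(c4)) = 1 + depth(c4) = 1 + 0 = 1
depth(s(s(c1, c1, c4), s(c4, c4, c1), t(c4))) = 1 + max(1, 1, 1) = 2
depth(t(s(s(c1, c1, c4), s(c4, c4, c1), t(c4)))) = 1 + depth(s(s(c1, c1, c4), s(c4, c4, c1), t(c4))) = 1 + 2 = 3
depth(s(s(c1, s(t(c1), t(c1), s(c4, c1, c4)), t(c1)), t(t(t(c1))), t(s(s(c1, c1, c4), s(c4, c4, c1), t(c4))))) = 1 + max(3, 3, 3) = 4

4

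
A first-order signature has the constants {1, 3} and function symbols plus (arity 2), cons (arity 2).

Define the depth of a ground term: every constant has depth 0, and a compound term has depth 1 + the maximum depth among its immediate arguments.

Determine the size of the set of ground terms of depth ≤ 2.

Let N_k = |{terms of depth ≤ k}|. Then N_0 = 2 and N_k = 2 + N_{k-1}^2 + N_{k-1}^2 for k ≥ 1 (one summand per function symbol, arity giving the exponent).
N_0 = 2
N_1 = 2 + 2^2 + 2^2 = 10
N_2 = 2 + 10^2 + 10^2 = 202

202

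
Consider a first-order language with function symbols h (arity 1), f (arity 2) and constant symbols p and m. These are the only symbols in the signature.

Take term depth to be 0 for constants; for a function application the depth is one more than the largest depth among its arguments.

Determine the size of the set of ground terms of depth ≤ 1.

8

Write N_k for the number of ground terms of depth ≤ k. A term of depth ≤ k is either a constant or a function symbol applied to arguments of depth ≤ k−1, so N_k = 2 + N_{k-1} + N_{k-1}^2.
N_0 = 2
N_1 = 2 + 2 + 2^2 = 8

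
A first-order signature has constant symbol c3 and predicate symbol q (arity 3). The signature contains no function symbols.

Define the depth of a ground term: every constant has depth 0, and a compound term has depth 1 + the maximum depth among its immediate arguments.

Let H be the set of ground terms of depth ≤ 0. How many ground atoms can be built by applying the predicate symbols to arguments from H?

1

First count ground terms of depth ≤ 0.
With no function symbols every ground term is a constant, so there is exactly 1 ground term at every depth bound.
N_0 = 1
Explicitly: c3.
So |H| = 1.
Each predicate of arity r yields |H|^r ground atoms (one per choice of an r-tuple from H):
  q: 1^3 = 1
Total ground atoms: 1.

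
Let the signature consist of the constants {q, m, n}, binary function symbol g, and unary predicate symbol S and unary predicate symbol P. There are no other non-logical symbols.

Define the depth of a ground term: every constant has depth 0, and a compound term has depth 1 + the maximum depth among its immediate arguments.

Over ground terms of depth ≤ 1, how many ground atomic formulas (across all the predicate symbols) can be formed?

24

First count ground terms of depth ≤ 1.
If N_k denotes the number of depth-≤k ground terms, the 3 constants give N_0 = 3, and each function symbol of arity r contributes N_{k-1}^r new terms at level k: N_k = 3 + N_{k-1}^2.
N_0 = 3
N_1 = 3 + 3^2 = 12
So |H| = 12.
Each predicate of arity r yields |H|^r ground atoms (one per choice of an r-tuple from H):
  S: 12;  P: 12
Total ground atoms: 12 + 12 = 24.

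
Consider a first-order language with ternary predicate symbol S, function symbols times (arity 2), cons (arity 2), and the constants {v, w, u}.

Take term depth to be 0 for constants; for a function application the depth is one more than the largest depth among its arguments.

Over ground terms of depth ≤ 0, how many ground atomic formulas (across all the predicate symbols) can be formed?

27

First count ground terms of depth ≤ 0.
Write N_k for the number of ground terms of depth ≤ k. A term of depth ≤ k is either a constant or a function symbol applied to arguments of depth ≤ k−1, so N_k = 3 + N_{k-1}^2 + N_{k-1}^2.
N_0 = 3
Explicitly: v, w, u.
So |H| = 3.
Ground atoms are formed by filling each argument slot of a predicate with a term from H, so an r-ary predicate gives |H|^r atoms:
  S: 3^3 = 27
Total ground atoms: 27.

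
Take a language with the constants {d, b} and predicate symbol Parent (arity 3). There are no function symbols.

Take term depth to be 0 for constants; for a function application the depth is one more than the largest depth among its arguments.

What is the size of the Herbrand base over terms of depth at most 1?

First count ground terms of depth ≤ 1.
With no function symbols every ground term is a constant, so there are exactly 2 ground terms at every depth bound.
N_0 = 2
N_1 = 2
Explicitly: d, b.
So |H| = 2.
Each predicate of arity r yields |H|^r ground atoms (one per choice of an r-tuple from H):
  Parent: 2^3 = 8
Total ground atoms: 8.

8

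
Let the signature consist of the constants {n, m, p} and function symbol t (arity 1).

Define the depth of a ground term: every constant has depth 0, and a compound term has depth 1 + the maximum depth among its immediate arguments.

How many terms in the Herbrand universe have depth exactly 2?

Count level by level. With function symbols t/1, the terms of depth ≤ k are the 3 constants together with each function applied to depth-≤(k−1) tuples, so N_k = 3 + N_{k-1}.
N_0 = 3
N_1 = 3 + 3 = 6
N_2 = 3 + 6 = 9
Terms of depth exactly 2: N_2 − N_1 = 9 − 6 = 3.

3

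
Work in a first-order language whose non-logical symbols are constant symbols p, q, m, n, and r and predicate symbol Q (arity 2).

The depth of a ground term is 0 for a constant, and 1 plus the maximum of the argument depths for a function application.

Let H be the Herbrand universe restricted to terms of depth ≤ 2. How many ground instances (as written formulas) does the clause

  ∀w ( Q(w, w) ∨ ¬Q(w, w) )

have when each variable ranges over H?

Ground terms of depth ≤ 2:
  With no function symbols every ground term is a constant, so there are exactly 5 ground terms at every depth bound.
  N_0 = 5
  N_1 = 5
  N_2 = 5
  Explicitly: p, q, m, n, r.
So there are 5 ground terms available for substitution.
There is 1 variable to instantiate (w),  occurring in at least one literal, so different choices give different ground instances.
Number of ground instances = 5.

5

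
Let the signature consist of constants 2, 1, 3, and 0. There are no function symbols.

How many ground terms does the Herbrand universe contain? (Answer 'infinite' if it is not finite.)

There are no function symbols, so every ground term is one of the 4 constants.
The Herbrand universe is {2, 1, 3, 0}, which is finite with 4 elements.

4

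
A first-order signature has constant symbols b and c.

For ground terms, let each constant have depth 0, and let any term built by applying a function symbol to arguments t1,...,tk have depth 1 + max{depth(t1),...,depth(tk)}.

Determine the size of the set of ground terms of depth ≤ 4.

With no function symbols every ground term is a constant, so there are exactly 2 ground terms at every depth bound.
N_0 = 2
N_1 = 2
N_2 = 2
N_3 = 2
N_4 = 2
Explicitly: b, c.

2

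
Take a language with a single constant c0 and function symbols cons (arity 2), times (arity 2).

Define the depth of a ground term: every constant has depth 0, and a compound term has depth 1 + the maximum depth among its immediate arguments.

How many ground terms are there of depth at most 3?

723

Write N_k for the number of ground terms of depth ≤ k. A term of depth ≤ k is either a constant or a function symbol applied to arguments of depth ≤ k−1, so N_k = 1 + N_{k-1}^2 + N_{k-1}^2.
N_0 = 1
N_1 = 1 + 1^2 + 1^2 = 3
N_2 = 1 + 3^2 + 3^2 = 19
N_3 = 1 + 19^2 + 19^2 = 723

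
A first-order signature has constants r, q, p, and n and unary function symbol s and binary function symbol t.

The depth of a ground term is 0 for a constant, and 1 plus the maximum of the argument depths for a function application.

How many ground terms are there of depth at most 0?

4

If N_k denotes the number of depth-≤k ground terms, the 4 constants give N_0 = 4, and each function symbol of arity r contributes N_{k-1}^r new terms at level k: N_k = 4 + N_{k-1} + N_{k-1}^2.
N_0 = 4
Explicitly: r, q, p, n.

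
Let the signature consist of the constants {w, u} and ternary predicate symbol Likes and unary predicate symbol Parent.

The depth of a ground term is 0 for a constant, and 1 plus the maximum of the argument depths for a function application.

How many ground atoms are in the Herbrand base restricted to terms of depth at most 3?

10

First count ground terms of depth ≤ 3.
With no function symbols every ground term is a constant, so there are exactly 2 ground terms at every depth bound.
N_0 = 2
N_1 = 2
N_2 = 2
N_3 = 2
Explicitly: w, u.
So |H| = 2.
Ground atoms are formed by filling each argument slot of a predicate with a term from H, so an r-ary predicate gives |H|^r atoms:
  Likes: 2^3 = 8;  Parent: 2
Total ground atoms: 8 + 2 = 10.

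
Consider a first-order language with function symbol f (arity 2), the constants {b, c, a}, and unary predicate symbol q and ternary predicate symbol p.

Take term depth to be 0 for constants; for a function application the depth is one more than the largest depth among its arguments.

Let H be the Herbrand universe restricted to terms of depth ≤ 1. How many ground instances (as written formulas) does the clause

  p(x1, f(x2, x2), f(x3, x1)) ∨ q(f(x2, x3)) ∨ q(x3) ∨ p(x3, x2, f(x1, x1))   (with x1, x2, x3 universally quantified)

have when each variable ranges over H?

Ground terms of depth ≤ 1:
  Let N_k count ground terms of depth at most k. Each non-constant term of depth ≤ k is some function symbol applied to depth-≤(k−1) arguments, giving N_k = 3 + N_{k-1}^2.
  N_0 = 3
  N_1 = 3 + 3^2 = 12
  Explicitly: b, c, a, f(b, b), f(b, c), f(b, a), f(c, b), f(c, c), f(c, a), f(a, b), f(a, c), f(a, a).
So there are 12 ground terms available for substitution.
There are 3 variables to instantiate (x1, x2, x3), each occurring in at least one literal, so different choices give different ground instances.
Number of ground instances = 12^3 = 1728.

1728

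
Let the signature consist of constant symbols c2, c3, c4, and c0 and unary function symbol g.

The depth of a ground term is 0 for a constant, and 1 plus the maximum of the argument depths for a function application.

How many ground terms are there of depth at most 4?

Let N_k count ground terms of depth at most k. Each non-constant term of depth ≤ k is some function symbol applied to depth-≤(k−1) arguments, giving N_k = 4 + N_{k-1}.
N_0 = 4
N_1 = 4 + 4 = 8
N_2 = 4 + 8 = 12
N_3 = 4 + 12 = 16
N_4 = 4 + 16 = 20

20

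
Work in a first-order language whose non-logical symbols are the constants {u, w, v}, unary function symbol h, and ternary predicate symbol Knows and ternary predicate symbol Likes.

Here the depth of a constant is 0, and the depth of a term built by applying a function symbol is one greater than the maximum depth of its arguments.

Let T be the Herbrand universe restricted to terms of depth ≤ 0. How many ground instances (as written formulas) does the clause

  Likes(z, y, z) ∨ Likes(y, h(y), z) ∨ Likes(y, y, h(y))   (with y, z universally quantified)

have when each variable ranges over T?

Ground terms of depth ≤ 0:
  Let N_k = |{terms of depth ≤ k}|. Then N_0 = 3 and N_k = 3 + N_{k-1} for k ≥ 1 (one summand per function symbol, arity giving the exponent).
  N_0 = 3
So there are 3 ground terms available for substitution.
The body mentions every one of the 2 quantified variables; since ground terms form a free algebra, no two substitutions collapse to the same formula.
Number of ground instances = 3^2 = 9.

9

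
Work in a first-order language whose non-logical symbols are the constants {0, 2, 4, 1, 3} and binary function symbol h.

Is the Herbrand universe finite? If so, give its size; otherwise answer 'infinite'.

The signature has at least one function symbol (h, arity 2) and at least one constant (0).
Iterating h gives infinitely many distinct ground terms: 0, h(0, 0), h(h(0, 0), h(0, 0)), ...
So the Herbrand universe is infinite.

infinite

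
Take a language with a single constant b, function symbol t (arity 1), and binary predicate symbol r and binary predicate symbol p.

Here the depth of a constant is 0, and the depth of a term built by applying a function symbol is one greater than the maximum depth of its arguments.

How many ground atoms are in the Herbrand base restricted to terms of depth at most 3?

First count ground terms of depth ≤ 3.
Let N_k = |{terms of depth ≤ k}|. Then N_0 = 1 and N_k = 1 + N_{k-1} for k ≥ 1 (one summand per function symbol, arity giving the exponent).
N_0 = 1
N_1 = 1 + 1 = 2
N_2 = 1 + 2 = 3
N_3 = 1 + 3 = 4
So |H| = 4.
Ground atoms are formed by filling each argument slot of a predicate with a term from H, so an r-ary predicate gives |H|^r atoms:
  r: 4^2 = 16;  p: 4^2 = 16
Total ground atoms: 16 + 16 = 32.

32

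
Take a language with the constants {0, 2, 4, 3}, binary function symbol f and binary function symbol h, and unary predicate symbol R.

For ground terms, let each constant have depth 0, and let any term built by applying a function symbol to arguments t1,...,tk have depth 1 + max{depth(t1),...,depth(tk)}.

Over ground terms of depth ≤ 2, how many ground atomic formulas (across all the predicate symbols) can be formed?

2596

First count ground terms of depth ≤ 2.
If N_k denotes the number of depth-≤k ground terms, the 4 constants give N_0 = 4, and each function symbol of arity r contributes N_{k-1}^r new terms at level k: N_k = 4 + N_{k-1}^2 + N_{k-1}^2.
N_0 = 4
N_1 = 4 + 4^2 + 4^2 = 36
N_2 = 4 + 36^2 + 36^2 = 2596
So |H| = 2596.
Each predicate of arity r yields |H|^r ground atoms (one per choice of an r-tuple from H):
  R: 2596
Total ground atoms: 2596.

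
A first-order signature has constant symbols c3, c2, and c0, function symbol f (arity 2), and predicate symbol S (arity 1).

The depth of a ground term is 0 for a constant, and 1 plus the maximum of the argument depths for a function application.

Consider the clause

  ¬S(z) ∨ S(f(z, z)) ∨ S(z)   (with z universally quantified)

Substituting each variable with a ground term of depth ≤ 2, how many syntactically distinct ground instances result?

147

Ground terms of depth ≤ 2:
  Count level by level. With function symbols f/2, the terms of depth ≤ k are the 3 constants together with each function applied to depth-≤(k−1) tuples, so N_k = 3 + N_{k-1}^2.
  N_0 = 3
  N_1 = 3 + 3^2 = 12
  N_2 = 3 + 12^2 = 147
So there are 147 ground terms available for substitution.
There is 1 variable to instantiate (z),  occurring in at least one literal, so different choices give different ground instances.
Number of ground instances = 147.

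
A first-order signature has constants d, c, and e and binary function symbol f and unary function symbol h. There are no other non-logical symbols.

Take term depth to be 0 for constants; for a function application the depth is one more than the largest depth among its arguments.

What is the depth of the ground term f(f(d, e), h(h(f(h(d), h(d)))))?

depth(f(d, e)) = 1 + max(0, 0) = 1
depth(h(d)) = 1 + depth(d) = 1 + 0 = 1
depth(f(h(d), h(d))) = 1 + max(1, 1) = 2
depth(h(f(h(d), h(d)))) = 1 + depth(f(h(d), h(d))) = 1 + 2 = 3
depth(h(h(f(h(d), h(d))))) = 1 + depth(h(f(h(d), h(d)))) = 1 + 3 = 4
depth(f(f(d, e), h(h(f(h(d), h(d)))))) = 1 + max(1, 4) = 5

5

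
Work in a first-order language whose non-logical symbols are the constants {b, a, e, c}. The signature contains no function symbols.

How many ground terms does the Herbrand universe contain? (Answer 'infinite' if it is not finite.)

4

There are no function symbols, so every ground term is one of the 4 constants.
The Herbrand universe is {b, a, e, c}, which is finite with 4 elements.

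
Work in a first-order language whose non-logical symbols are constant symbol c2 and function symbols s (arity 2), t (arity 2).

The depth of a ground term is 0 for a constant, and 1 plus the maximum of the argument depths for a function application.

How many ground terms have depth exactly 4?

If N_k denotes the number of depth-≤k ground terms, the 1 constant gives N_0 = 1, and each function symbol of arity r contributes N_{k-1}^r new terms at level k: N_k = 1 + N_{k-1}^2 + N_{k-1}^2.
N_0 = 1
N_1 = 1 + 1^2 + 1^2 = 3
N_2 = 1 + 3^2 + 3^2 = 19
N_3 = 1 + 19^2 + 19^2 = 723
N_4 = 1 + 723^2 + 723^2 = 1045459
Terms of depth exactly 4: N_4 − N_3 = 1045459 − 723 = 1044736.

1044736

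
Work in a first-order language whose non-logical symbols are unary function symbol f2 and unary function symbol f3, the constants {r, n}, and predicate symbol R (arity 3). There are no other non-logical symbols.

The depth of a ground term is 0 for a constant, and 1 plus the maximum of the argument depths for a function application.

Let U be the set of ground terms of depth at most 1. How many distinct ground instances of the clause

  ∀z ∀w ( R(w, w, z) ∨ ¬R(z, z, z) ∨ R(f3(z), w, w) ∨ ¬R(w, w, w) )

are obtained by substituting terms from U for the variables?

Ground terms of depth ≤ 1:
  Count level by level. With function symbols f2/1, f3/1, the terms of depth ≤ k are the 2 constants together with each function applied to depth-≤(k−1) tuples, so N_k = 2 + N_{k-1} + N_{k-1}.
  N_0 = 2
  N_1 = 2 + 2 + 2 = 6
  Explicitly: r, n, f2(r), f2(n), f3(r), f3(n).
So there are 6 ground terms available for substitution.
There are 2 variables to instantiate (z, w), each occurring in at least one literal, so different choices give different ground instances.
Number of ground instances = 6^2 = 36.

36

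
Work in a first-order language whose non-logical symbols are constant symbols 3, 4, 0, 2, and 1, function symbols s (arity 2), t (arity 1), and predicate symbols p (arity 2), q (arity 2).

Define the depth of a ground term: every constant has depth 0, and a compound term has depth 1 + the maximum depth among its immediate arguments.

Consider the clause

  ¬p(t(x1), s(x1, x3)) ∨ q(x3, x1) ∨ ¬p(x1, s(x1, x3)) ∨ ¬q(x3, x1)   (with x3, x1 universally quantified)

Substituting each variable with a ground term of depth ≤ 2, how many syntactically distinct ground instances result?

Ground terms of depth ≤ 2:
  Count level by level. With function symbols s/2, t/1, the terms of depth ≤ k are the 5 constants together with each function applied to depth-≤(k−1) tuples, so N_k = 5 + N_{k-1}^2 + N_{k-1}.
  N_0 = 5
  N_1 = 5 + 5^2 + 5 = 35
  N_2 = 5 + 35^2 + 35 = 1265
So there are 1265 ground terms available for substitution.
Each of x3, x1 ranges independently over the available ground terms, and distinct assignments produce distinct instances.
Number of ground instances = 1265^2 = 1600225.

1600225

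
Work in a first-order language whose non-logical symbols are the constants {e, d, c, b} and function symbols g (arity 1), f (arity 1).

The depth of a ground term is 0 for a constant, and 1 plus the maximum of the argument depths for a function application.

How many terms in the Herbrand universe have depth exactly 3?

32

Write N_k for the number of ground terms of depth ≤ k. A term of depth ≤ k is either a constant or a function symbol applied to arguments of depth ≤ k−1, so N_k = 4 + N_{k-1} + N_{k-1}.
N_0 = 4
N_1 = 4 + 4 + 4 = 12
N_2 = 4 + 12 + 12 = 28
N_3 = 4 + 28 + 28 = 60
Terms of depth exactly 3: N_3 − N_2 = 60 − 28 = 32.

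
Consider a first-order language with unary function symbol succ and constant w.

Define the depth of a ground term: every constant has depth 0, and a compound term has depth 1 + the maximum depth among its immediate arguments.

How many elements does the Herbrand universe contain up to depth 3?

Write N_k for the number of ground terms of depth ≤ k. A term of depth ≤ k is either a constant or a function symbol applied to arguments of depth ≤ k−1, so N_k = 1 + N_{k-1}.
N_0 = 1
N_1 = 1 + 1 = 2
N_2 = 1 + 2 = 3
N_3 = 1 + 3 = 4

4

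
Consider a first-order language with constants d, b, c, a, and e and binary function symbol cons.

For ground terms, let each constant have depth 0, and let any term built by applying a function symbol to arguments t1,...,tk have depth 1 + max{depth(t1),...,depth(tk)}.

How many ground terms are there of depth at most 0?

Write N_k for the number of ground terms of depth ≤ k. A term of depth ≤ k is either a constant or a function symbol applied to arguments of depth ≤ k−1, so N_k = 5 + N_{k-1}^2.
N_0 = 5
Explicitly: d, b, c, a, e.

5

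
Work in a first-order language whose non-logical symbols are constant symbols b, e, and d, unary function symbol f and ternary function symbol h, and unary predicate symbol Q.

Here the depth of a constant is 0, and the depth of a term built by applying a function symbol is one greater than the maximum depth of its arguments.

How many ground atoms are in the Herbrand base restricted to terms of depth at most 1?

33

First count ground terms of depth ≤ 1.
Write N_k for the number of ground terms of depth ≤ k. A term of depth ≤ k is either a constant or a function symbol applied to arguments of depth ≤ k−1, so N_k = 3 + N_{k-1} + N_{k-1}^3.
N_0 = 3
N_1 = 3 + 3 + 3^3 = 33
So |H| = 33.
Ground atoms are formed by filling each argument slot of a predicate with a term from H, so an r-ary predicate gives |H|^r atoms:
  Q: 33
Total ground atoms: 33.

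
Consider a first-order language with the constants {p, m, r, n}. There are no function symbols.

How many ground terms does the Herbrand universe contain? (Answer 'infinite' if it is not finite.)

4

There are no function symbols, so every ground term is one of the 4 constants.
The Herbrand universe is {p, m, r, n}, which is finite with 4 elements.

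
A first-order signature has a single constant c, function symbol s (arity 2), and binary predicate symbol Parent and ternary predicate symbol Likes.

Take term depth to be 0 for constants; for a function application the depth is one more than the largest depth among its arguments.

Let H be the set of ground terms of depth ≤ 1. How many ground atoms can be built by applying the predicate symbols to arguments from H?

12

First count ground terms of depth ≤ 1.
Let N_k count ground terms of depth at most k. Each non-constant term of depth ≤ k is some function symbol applied to depth-≤(k−1) arguments, giving N_k = 1 + N_{k-1}^2.
N_0 = 1
N_1 = 1 + 1^2 = 2
So |H| = 2.
For each predicate symbol, the number of ground atoms is |H| raised to its arity; summing:
  Parent: 2^2 = 4;  Likes: 2^3 = 8
Total ground atoms: 4 + 8 = 12.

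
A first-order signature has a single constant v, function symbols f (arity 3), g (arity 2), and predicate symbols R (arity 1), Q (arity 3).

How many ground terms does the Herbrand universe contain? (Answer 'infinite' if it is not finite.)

infinite

The signature has at least one function symbol (f, arity 3) and at least one constant (v).
Iterating f gives infinitely many distinct ground terms: v, f(v, v, v), f(f(v, v, v), f(v, v, v), f(v, v, v)), ...
So the Herbrand universe is infinite.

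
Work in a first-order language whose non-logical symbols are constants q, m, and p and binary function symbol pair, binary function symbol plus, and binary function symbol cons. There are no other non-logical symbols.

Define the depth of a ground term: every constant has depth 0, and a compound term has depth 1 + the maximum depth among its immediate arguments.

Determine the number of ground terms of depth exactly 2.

Count level by level. With function symbols pair/2, plus/2, cons/2, the terms of depth ≤ k are the 3 constants together with each function applied to depth-≤(k−1) tuples, so N_k = 3 + N_{k-1}^2 + N_{k-1}^2 + N_{k-1}^2.
N_0 = 3
N_1 = 3 + 3^2 + 3^2 + 3^2 = 30
N_2 = 3 + 30^2 + 30^2 + 30^2 = 2703
Terms of depth exactly 2: N_2 − N_1 = 2703 − 30 = 2673.

2673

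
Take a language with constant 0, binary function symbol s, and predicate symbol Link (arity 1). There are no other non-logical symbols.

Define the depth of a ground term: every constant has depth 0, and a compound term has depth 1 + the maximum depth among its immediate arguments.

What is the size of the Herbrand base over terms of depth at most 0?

1

First count ground terms of depth ≤ 0.
Write N_k for the number of ground terms of depth ≤ k. A term of depth ≤ k is either a constant or a function symbol applied to arguments of depth ≤ k−1, so N_k = 1 + N_{k-1}^2.
N_0 = 1
So |H| = 1.
For each predicate symbol, the number of ground atoms is |H| raised to its arity; summing:
  Link: 1
Total ground atoms: 1.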